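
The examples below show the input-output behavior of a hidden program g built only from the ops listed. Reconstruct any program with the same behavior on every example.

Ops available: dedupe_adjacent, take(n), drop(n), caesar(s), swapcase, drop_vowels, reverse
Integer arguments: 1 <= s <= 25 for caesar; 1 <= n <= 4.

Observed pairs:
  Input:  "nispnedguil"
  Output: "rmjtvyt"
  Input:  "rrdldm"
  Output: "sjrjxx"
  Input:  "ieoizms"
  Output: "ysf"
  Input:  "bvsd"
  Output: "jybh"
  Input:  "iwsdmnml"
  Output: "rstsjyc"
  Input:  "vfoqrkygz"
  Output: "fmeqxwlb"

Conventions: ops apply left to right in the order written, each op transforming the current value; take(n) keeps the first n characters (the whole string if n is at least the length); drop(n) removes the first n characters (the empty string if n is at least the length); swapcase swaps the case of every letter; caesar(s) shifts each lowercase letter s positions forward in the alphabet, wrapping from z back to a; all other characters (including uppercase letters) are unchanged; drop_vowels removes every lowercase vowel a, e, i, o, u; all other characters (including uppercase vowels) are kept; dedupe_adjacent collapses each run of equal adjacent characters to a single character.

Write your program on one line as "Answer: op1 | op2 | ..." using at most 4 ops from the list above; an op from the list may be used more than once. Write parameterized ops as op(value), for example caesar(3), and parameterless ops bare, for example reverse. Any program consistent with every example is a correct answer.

drop_vowels | caesar(6) | reverse

Check, running the answer program on each example:
  "nispnedguil" -> "nspndgl" -> "tyvtjmr" -> "rmjtvyt"
  "rrdldm" -> "rrdldm" -> "xxjrjs" -> "sjrjxx"
  "ieoizms" -> "zms" -> "fsy" -> "ysf"
  "bvsd" -> "bvsd" -> "hbyj" -> "jybh"
  "iwsdmnml" -> "wsdmnml" -> "cyjstsr" -> "rstsjyc"
  "vfoqrkygz" -> "vfqrkygz" -> "blwxqemf" -> "fmeqxwlb"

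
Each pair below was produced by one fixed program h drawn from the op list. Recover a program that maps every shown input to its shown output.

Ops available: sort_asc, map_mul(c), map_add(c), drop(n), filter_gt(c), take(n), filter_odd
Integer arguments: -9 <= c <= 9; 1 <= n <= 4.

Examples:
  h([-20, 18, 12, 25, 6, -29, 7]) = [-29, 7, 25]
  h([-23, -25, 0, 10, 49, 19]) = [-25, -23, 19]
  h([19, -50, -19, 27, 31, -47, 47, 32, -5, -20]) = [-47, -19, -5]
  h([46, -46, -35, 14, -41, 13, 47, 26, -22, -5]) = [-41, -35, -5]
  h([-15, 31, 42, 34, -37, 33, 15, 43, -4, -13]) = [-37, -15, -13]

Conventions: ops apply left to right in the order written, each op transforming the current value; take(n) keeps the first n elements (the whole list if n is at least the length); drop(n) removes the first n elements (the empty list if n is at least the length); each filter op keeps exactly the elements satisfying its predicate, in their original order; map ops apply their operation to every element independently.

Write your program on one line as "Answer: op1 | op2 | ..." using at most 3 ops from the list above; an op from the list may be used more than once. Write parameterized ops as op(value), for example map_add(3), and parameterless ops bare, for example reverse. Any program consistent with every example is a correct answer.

filter_odd | sort_asc | take(3)

Check, running the answer program on each example:
  [-20, 18, 12, 25, 6, -29, 7] -> [25, -29, 7] -> [-29, 7, 25] -> [-29, 7, 25]
  [-23, -25, 0, 10, 49, 19] -> [-23, -25, 49, 19] -> [-25, -23, 19, 49] -> [-25, -23, 19]
  [19, -50, -19, 27, 31, -47, 47, 32, -5, -20] -> [19, -19, 27, 31, -47, 47, -5] -> [-47, -19, -5, 19, 27, 31, 47] -> [-47, -19, -5]
  [46, -46, -35, 14, -41, 13, 47, 26, -22, -5] -> [-35, -41, 13, 47, -5] -> [-41, -35, -5, 13, 47] -> [-41, -35, -5]
  [-15, 31, 42, 34, -37, 33, 15, 43, -4, -13] -> [-15, 31, -37, 33, 15, 43, -13] -> [-37, -15, -13, 15, 31, 33, 43] -> [-37, -15, -13]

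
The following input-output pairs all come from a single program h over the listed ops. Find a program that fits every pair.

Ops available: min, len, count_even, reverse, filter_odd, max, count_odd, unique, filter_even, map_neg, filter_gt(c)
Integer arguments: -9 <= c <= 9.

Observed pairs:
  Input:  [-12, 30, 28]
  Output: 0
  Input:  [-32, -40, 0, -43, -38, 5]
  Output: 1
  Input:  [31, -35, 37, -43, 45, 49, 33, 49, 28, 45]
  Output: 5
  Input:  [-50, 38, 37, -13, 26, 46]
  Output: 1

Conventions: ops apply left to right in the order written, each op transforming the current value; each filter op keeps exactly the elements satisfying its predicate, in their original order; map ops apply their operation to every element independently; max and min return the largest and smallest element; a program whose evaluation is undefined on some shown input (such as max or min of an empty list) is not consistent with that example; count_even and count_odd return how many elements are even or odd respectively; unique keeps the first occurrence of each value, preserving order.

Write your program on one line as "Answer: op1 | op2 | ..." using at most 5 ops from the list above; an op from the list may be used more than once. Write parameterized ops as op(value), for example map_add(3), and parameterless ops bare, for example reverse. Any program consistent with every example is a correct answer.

unique | filter_gt(-5) | map_neg | count_odd

Check, running the answer program on each example:
  [-12, 30, 28] -> [-12, 30, 28] -> [30, 28] -> [-30, -28] -> 0
  [-32, -40, 0, -43, -38, 5] -> [-32, -40, 0, -43, -38, 5] -> [0, 5] -> [0, -5] -> 1
  [31, -35, 37, -43, 45, 49, 33, 49, 28, 45] -> [31, -35, 37, -43, 45, 49, 33, 28] -> [31, 37, 45, 49, 33, 28] -> [-31, -37, -45, -49, -33, -28] -> 5
  [-50, 38, 37, -13, 26, 46] -> [-50, 38, 37, -13, 26, 46] -> [38, 37, 26, 46] -> [-38, -37, -26, -46] -> 1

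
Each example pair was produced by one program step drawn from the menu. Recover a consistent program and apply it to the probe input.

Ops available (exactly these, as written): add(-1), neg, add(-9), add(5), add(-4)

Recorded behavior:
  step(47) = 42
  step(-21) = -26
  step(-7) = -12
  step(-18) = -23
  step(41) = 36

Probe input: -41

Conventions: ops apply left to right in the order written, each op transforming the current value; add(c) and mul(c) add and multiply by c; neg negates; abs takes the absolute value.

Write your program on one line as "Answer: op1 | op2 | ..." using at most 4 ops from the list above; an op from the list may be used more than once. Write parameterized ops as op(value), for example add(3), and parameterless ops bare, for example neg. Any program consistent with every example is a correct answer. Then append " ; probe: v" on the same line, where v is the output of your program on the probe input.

neg | add(5) | neg ; probe: -46

Check, running the answer program on each example:
  47 -> -47 -> -42 -> 42
  -21 -> 21 -> 26 -> -26
  -7 -> 7 -> 12 -> -12
  -18 -> 18 -> 23 -> -23
  41 -> -41 -> -36 -> 36
  probe: -41 -> 41 -> 46 -> -46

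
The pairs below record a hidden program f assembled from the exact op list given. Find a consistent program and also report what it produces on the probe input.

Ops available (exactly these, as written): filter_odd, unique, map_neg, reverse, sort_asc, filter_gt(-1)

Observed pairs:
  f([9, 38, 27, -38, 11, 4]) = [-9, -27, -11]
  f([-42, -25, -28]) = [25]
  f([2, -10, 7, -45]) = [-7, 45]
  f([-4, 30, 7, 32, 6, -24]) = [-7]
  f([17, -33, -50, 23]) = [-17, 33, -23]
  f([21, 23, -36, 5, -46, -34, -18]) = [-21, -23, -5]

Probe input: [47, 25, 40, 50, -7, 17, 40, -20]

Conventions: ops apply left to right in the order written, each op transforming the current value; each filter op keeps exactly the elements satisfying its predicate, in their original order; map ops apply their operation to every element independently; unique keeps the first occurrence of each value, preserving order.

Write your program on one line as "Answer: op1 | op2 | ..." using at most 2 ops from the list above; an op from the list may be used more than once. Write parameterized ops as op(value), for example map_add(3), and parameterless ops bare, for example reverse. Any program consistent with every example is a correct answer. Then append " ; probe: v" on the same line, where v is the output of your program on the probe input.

filter_odd | map_neg ; probe: [-47, -25, 7, -17]

Check, running the answer program on each example:
  [9, 38, 27, -38, 11, 4] -> [9, 27, 11] -> [-9, -27, -11]
  [-42, -25, -28] -> [-25] -> [25]
  [2, -10, 7, -45] -> [7, -45] -> [-7, 45]
  [-4, 30, 7, 32, 6, -24] -> [7] -> [-7]
  [17, -33, -50, 23] -> [17, -33, 23] -> [-17, 33, -23]
  [21, 23, -36, 5, -46, -34, -18] -> [21, 23, 5] -> [-21, -23, -5]
  probe: [47, 25, 40, 50, -7, 17, 40, -20] -> [47, 25, -7, 17] -> [-47, -25, 7, -17]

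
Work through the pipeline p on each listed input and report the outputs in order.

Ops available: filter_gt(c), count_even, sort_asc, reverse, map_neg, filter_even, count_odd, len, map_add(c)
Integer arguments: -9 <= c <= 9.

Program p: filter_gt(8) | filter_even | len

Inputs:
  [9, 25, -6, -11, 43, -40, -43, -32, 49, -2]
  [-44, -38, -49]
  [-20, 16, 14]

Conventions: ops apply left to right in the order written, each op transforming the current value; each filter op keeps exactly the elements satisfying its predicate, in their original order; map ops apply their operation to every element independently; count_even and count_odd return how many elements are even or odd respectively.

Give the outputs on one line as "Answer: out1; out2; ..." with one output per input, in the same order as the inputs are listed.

Execution, op by op:
  [9, 25, -6, -11, 43, -40, -43, -32, 49, -2] -> [9, 25, 43, 49] -> [] -> 0
  [-44, -38, -49] -> [] -> [] -> 0
  [-20, 16, 14] -> [16, 14] -> [16, 14] -> 2

0; 0; 2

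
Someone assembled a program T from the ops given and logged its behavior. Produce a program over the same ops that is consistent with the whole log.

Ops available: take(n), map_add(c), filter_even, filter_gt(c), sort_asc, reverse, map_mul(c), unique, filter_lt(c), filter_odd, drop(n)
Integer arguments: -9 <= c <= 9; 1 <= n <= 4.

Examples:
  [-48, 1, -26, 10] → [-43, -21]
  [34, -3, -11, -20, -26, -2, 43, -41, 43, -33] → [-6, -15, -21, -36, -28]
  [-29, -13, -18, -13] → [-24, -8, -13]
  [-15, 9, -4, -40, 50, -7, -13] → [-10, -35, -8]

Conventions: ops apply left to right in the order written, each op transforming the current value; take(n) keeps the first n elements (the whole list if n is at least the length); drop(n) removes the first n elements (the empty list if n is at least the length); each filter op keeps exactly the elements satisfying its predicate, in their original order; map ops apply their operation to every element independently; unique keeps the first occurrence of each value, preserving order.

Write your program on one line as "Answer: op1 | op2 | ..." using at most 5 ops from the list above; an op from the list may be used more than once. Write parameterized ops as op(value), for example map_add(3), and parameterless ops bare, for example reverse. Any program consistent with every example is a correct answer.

map_add(-4) | map_add(9) | unique | filter_lt(-3)

Check, running the answer program on each example:
  [-48, 1, -26, 10] -> [-52, -3, -30, 6] -> [-43, 6, -21, 15] -> [-43, 6, -21, 15] -> [-43, -21]
  [34, -3, -11, -20, -26, -2, 43, -41, 43, -33] -> [30, -7, -15, -24, -30, -6, 39, -45, 39, -37] -> [39, 2, -6, -15, -21, 3, 48, -36, 48, -28] -> [39, 2, -6, -15, -21, 3, 48, -36, -28] -> [-6, -15, -21, -36, -28]
  [-29, -13, -18, -13] -> [-33, -17, -22, -17] -> [-24, -8, -13, -8] -> [-24, -8, -13] -> [-24, -8, -13]
  [-15, 9, -4, -40, 50, -7, -13] -> [-19, 5, -8, -44, 46, -11, -17] -> [-10, 14, 1, -35, 55, -2, -8] -> [-10, 14, 1, -35, 55, -2, -8] -> [-10, -35, -8]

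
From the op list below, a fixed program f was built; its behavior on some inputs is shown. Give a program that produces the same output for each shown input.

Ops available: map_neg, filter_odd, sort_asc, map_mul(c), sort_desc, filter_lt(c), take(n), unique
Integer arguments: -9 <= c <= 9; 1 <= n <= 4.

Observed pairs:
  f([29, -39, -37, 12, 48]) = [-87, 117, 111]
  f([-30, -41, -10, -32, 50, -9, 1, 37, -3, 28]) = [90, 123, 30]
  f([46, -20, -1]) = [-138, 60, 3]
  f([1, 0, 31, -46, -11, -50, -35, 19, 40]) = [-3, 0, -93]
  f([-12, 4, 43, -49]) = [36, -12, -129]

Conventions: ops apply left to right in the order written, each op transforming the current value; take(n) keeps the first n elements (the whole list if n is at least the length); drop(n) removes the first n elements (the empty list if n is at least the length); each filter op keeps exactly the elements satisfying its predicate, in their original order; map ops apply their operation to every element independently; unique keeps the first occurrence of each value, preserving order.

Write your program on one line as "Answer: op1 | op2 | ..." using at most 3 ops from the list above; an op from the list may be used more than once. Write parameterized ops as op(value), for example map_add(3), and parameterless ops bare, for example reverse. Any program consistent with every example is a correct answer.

take(3) | map_mul(-3)

Check, running the answer program on each example:
  [29, -39, -37, 12, 48] -> [29, -39, -37] -> [-87, 117, 111]
  [-30, -41, -10, -32, 50, -9, 1, 37, -3, 28] -> [-30, -41, -10] -> [90, 123, 30]
  [46, -20, -1] -> [46, -20, -1] -> [-138, 60, 3]
  [1, 0, 31, -46, -11, -50, -35, 19, 40] -> [1, 0, 31] -> [-3, 0, -93]
  [-12, 4, 43, -49] -> [-12, 4, 43] -> [36, -12, -129]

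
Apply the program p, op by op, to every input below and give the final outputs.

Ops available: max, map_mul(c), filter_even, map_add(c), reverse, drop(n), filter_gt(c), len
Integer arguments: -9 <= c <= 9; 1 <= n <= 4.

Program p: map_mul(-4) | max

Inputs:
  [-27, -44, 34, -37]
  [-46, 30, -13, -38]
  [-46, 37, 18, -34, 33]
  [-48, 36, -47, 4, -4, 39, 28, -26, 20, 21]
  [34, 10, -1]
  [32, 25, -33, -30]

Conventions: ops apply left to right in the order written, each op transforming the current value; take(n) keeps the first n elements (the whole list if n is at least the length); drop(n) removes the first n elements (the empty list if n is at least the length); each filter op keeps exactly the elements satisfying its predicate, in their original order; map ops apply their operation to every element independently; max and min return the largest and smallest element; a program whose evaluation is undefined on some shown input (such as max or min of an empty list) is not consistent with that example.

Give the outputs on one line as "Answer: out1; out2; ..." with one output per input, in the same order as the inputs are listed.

176; 184; 184; 192; 4; 132

Execution, op by op:
  [-27, -44, 34, -37] -> [108, 176, -136, 148] -> 176
  [-46, 30, -13, -38] -> [184, -120, 52, 152] -> 184
  [-46, 37, 18, -34, 33] -> [184, -148, -72, 136, -132] -> 184
  [-48, 36, -47, 4, -4, 39, 28, -26, 20, 21] -> [192, -144, 188, -16, 16, -156, -112, 104, -80, -84] -> 192
  [34, 10, -1] -> [-136, -40, 4] -> 4
  [32, 25, -33, -30] -> [-128, -100, 132, 120] -> 132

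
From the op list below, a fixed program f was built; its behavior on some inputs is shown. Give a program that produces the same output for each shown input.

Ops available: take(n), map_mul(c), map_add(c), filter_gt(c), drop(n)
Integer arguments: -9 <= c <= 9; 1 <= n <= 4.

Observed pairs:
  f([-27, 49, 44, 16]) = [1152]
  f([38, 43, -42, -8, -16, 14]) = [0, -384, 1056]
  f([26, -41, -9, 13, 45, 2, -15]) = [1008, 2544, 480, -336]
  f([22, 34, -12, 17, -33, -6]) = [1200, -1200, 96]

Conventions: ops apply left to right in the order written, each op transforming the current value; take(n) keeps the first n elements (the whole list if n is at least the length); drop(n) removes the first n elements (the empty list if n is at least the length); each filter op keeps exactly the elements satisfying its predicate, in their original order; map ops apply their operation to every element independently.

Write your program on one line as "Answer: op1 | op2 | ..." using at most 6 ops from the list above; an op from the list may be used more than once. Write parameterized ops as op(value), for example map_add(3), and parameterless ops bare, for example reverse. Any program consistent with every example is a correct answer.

drop(3) | map_add(8) | map_mul(-8) | map_mul(-1) | map_mul(6)

Check, running the answer program on each example:
  [-27, 49, 44, 16] -> [16] -> [24] -> [-192] -> [192] -> [1152]
  [38, 43, -42, -8, -16, 14] -> [-8, -16, 14] -> [0, -8, 22] -> [0, 64, -176] -> [0, -64, 176] -> [0, -384, 1056]
  [26, -41, -9, 13, 45, 2, -15] -> [13, 45, 2, -15] -> [21, 53, 10, -7] -> [-168, -424, -80, 56] -> [168, 424, 80, -56] -> [1008, 2544, 480, -336]
  [22, 34, -12, 17, -33, -6] -> [17, -33, -6] -> [25, -25, 2] -> [-200, 200, -16] -> [200, -200, 16] -> [1200, -1200, 96]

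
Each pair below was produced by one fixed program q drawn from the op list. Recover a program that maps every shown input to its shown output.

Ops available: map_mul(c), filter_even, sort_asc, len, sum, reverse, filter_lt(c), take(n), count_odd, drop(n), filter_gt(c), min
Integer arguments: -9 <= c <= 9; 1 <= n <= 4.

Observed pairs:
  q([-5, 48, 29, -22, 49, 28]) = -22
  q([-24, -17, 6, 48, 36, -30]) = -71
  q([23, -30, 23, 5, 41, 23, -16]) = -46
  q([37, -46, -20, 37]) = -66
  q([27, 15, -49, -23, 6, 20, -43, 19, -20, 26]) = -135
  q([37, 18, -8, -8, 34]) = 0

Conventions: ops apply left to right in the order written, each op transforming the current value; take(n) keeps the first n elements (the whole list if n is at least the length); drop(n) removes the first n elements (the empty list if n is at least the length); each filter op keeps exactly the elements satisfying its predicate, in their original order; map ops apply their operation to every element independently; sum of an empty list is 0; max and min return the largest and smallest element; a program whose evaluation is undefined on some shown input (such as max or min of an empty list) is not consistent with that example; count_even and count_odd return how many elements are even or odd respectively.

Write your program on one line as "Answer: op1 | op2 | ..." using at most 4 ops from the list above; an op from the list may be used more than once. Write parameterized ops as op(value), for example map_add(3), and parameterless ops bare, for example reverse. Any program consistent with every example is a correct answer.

filter_lt(-9) | reverse | sum

Check, running the answer program on each example:
  [-5, 48, 29, -22, 49, 28] -> [-22] -> [-22] -> -22
  [-24, -17, 6, 48, 36, -30] -> [-24, -17, -30] -> [-30, -17, -24] -> -71
  [23, -30, 23, 5, 41, 23, -16] -> [-30, -16] -> [-16, -30] -> -46
  [37, -46, -20, 37] -> [-46, -20] -> [-20, -46] -> -66
  [27, 15, -49, -23, 6, 20, -43, 19, -20, 26] -> [-49, -23, -43, -20] -> [-20, -43, -23, -49] -> -135
  [37, 18, -8, -8, 34] -> [] -> [] -> 0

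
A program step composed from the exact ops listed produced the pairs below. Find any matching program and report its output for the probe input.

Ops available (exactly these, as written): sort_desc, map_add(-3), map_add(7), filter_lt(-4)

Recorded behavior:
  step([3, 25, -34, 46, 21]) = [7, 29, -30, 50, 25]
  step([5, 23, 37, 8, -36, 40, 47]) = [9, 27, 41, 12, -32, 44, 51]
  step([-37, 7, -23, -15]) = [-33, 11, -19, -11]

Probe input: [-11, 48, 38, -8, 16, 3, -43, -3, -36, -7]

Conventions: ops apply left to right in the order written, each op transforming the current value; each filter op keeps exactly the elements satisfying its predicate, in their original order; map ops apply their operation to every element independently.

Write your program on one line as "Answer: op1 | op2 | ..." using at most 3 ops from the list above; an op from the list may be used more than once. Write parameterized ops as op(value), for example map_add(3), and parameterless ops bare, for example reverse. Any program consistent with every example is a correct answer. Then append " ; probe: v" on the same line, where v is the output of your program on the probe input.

map_add(-3) | map_add(7) ; probe: [-7, 52, 42, -4, 20, 7, -39, 1, -32, -3]

Check, running the answer program on each example:
  [3, 25, -34, 46, 21] -> [0, 22, -37, 43, 18] -> [7, 29, -30, 50, 25]
  [5, 23, 37, 8, -36, 40, 47] -> [2, 20, 34, 5, -39, 37, 44] -> [9, 27, 41, 12, -32, 44, 51]
  [-37, 7, -23, -15] -> [-40, 4, -26, -18] -> [-33, 11, -19, -11]
  probe: [-11, 48, 38, -8, 16, 3, -43, -3, -36, -7] -> [-14, 45, 35, -11, 13, 0, -46, -6, -39, -10] -> [-7, 52, 42, -4, 20, 7, -39, 1, -32, -3]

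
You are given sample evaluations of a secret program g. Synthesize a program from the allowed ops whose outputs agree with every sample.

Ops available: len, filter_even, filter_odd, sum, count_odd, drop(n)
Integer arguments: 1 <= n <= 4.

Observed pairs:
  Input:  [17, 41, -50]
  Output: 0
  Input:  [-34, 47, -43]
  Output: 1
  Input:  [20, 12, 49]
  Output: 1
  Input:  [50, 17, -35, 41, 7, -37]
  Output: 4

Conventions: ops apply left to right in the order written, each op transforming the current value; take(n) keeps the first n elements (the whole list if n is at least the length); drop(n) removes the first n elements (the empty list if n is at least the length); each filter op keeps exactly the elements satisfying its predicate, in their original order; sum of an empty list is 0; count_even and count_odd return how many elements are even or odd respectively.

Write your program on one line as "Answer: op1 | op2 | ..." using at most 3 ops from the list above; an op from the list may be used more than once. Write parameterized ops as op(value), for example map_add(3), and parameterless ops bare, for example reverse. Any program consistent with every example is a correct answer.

drop(2) | count_odd

Check, running the answer program on each example:
  [17, 41, -50] -> [-50] -> 0
  [-34, 47, -43] -> [-43] -> 1
  [20, 12, 49] -> [49] -> 1
  [50, 17, -35, 41, 7, -37] -> [-35, 41, 7, -37] -> 4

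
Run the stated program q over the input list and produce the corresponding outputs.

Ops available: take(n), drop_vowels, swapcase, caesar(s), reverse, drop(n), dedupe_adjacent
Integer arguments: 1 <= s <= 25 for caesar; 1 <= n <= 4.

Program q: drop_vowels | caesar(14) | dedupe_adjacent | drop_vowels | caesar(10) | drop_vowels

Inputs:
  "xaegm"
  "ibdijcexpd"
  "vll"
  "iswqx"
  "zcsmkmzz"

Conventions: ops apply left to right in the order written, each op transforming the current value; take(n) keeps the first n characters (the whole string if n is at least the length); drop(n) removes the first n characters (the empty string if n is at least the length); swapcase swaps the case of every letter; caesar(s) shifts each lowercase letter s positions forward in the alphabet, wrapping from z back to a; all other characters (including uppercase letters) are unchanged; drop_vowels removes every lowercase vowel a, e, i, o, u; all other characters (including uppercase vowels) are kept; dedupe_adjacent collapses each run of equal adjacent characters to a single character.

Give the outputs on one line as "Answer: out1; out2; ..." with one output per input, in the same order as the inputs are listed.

"v"; "zbhvnb"; "tj"; "qv"; "xqx"

Execution, op by op:
  "xaegm" -> "xgm" -> "lua" -> "lua" -> "l" -> "v" -> "v"
  "ibdijcexpd" -> "bdjcxpd" -> "prxqldr" -> "prxqldr" -> "prxqldr" -> "zbhavnb" -> "zbhvnb"
  "vll" -> "vll" -> "jzz" -> "jz" -> "jz" -> "tj" -> "tj"
  "iswqx" -> "swqx" -> "gkel" -> "gkel" -> "gkl" -> "quv" -> "qv"
  "zcsmkmzz" -> "zcsmkmzz" -> "nqgayann" -> "nqgayan" -> "nqgyn" -> "xaqix" -> "xqx"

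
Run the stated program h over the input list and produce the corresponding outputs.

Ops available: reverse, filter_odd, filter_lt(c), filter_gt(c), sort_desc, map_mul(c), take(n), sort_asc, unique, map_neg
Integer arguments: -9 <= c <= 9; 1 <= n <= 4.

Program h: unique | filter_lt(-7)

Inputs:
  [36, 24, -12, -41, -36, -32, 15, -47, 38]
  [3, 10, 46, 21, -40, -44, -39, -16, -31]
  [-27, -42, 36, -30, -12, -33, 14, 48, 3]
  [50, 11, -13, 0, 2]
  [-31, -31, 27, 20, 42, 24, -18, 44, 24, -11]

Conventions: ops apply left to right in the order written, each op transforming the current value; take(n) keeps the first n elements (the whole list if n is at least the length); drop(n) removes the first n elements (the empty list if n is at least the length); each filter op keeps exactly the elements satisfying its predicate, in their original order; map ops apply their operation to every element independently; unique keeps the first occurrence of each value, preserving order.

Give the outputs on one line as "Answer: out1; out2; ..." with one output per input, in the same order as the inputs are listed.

[-12, -41, -36, -32, -47]; [-40, -44, -39, -16, -31]; [-27, -42, -30, -12, -33]; [-13]; [-31, -18, -11]

Execution, op by op:
  [36, 24, -12, -41, -36, -32, 15, -47, 38] -> [36, 24, -12, -41, -36, -32, 15, -47, 38] -> [-12, -41, -36, -32, -47]
  [3, 10, 46, 21, -40, -44, -39, -16, -31] -> [3, 10, 46, 21, -40, -44, -39, -16, -31] -> [-40, -44, -39, -16, -31]
  [-27, -42, 36, -30, -12, -33, 14, 48, 3] -> [-27, -42, 36, -30, -12, -33, 14, 48, 3] -> [-27, -42, -30, -12, -33]
  [50, 11, -13, 0, 2] -> [50, 11, -13, 0, 2] -> [-13]
  [-31, -31, 27, 20, 42, 24, -18, 44, 24, -11] -> [-31, 27, 20, 42, 24, -18, 44, -11] -> [-31, -18, -11]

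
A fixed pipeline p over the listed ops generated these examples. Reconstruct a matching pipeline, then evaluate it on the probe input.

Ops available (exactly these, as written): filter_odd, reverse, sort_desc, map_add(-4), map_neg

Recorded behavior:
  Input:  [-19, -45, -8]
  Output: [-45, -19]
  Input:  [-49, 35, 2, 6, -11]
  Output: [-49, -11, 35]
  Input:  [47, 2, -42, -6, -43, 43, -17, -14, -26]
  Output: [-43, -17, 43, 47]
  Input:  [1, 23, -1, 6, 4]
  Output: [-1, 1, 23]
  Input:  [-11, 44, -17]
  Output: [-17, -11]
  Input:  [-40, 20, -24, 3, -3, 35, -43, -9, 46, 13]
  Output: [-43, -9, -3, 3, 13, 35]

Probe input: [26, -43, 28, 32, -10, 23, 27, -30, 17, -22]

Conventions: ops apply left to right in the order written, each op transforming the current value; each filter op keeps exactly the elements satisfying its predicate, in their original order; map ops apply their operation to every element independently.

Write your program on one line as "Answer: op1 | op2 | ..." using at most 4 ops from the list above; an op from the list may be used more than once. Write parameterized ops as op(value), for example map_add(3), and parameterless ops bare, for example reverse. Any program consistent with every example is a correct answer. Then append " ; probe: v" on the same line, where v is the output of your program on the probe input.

sort_desc | reverse | filter_odd ; probe: [-43, 17, 23, 27]

Check, running the answer program on each example:
  [-19, -45, -8] -> [-8, -19, -45] -> [-45, -19, -8] -> [-45, -19]
  [-49, 35, 2, 6, -11] -> [35, 6, 2, -11, -49] -> [-49, -11, 2, 6, 35] -> [-49, -11, 35]
  [47, 2, -42, -6, -43, 43, -17, -14, -26] -> [47, 43, 2, -6, -14, -17, -26, -42, -43] -> [-43, -42, -26, -17, -14, -6, 2, 43, 47] -> [-43, -17, 43, 47]
  [1, 23, -1, 6, 4] -> [23, 6, 4, 1, -1] -> [-1, 1, 4, 6, 23] -> [-1, 1, 23]
  [-11, 44, -17] -> [44, -11, -17] -> [-17, -11, 44] -> [-17, -11]
  [-40, 20, -24, 3, -3, 35, -43, -9, 46, 13] -> [46, 35, 20, 13, 3, -3, -9, -24, -40, -43] -> [-43, -40, -24, -9, -3, 3, 13, 20, 35, 46] -> [-43, -9, -3, 3, 13, 35]
  probe: [26, -43, 28, 32, -10, 23, 27, -30, 17, -22] -> [32, 28, 27, 26, 23, 17, -10, -22, -30, -43] -> [-43, -30, -22, -10, 17, 23, 26, 27, 28, 32] -> [-43, 17, 23, 27]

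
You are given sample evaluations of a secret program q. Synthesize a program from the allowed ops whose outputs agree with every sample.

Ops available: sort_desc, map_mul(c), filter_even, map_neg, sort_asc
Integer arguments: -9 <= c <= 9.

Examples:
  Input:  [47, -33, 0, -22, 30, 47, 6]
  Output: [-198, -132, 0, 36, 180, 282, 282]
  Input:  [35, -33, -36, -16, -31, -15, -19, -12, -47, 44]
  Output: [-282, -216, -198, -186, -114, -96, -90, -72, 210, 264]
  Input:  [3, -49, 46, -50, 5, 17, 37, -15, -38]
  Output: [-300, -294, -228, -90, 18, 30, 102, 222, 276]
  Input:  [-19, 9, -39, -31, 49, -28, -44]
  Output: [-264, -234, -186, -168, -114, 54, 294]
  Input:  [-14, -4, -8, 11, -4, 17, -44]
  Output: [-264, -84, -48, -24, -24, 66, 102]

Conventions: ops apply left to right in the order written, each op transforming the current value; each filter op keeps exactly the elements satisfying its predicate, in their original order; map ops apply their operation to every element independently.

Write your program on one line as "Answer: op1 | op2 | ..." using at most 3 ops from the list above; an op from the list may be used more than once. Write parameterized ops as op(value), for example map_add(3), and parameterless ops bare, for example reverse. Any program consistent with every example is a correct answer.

sort_asc | map_mul(6)

Check, running the answer program on each example:
  [47, -33, 0, -22, 30, 47, 6] -> [-33, -22, 0, 6, 30, 47, 47] -> [-198, -132, 0, 36, 180, 282, 282]
  [35, -33, -36, -16, -31, -15, -19, -12, -47, 44] -> [-47, -36, -33, -31, -19, -16, -15, -12, 35, 44] -> [-282, -216, -198, -186, -114, -96, -90, -72, 210, 264]
  [3, -49, 46, -50, 5, 17, 37, -15, -38] -> [-50, -49, -38, -15, 3, 5, 17, 37, 46] -> [-300, -294, -228, -90, 18, 30, 102, 222, 276]
  [-19, 9, -39, -31, 49, -28, -44] -> [-44, -39, -31, -28, -19, 9, 49] -> [-264, -234, -186, -168, -114, 54, 294]
  [-14, -4, -8, 11, -4, 17, -44] -> [-44, -14, -8, -4, -4, 11, 17] -> [-264, -84, -48, -24, -24, 66, 102]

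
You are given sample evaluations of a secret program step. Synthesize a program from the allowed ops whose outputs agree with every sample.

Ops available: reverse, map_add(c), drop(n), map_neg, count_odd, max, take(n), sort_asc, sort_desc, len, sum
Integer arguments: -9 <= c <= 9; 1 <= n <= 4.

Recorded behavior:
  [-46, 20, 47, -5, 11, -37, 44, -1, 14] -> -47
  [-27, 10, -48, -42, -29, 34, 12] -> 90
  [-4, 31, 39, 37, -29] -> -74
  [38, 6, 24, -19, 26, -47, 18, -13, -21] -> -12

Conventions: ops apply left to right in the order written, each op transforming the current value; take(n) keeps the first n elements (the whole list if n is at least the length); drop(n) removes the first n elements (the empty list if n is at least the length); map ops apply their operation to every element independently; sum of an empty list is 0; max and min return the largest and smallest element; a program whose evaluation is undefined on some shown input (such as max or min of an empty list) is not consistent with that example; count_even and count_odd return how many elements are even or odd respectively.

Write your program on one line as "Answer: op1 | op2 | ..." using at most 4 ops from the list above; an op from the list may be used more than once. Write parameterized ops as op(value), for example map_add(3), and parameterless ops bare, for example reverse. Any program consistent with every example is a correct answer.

map_neg | sort_asc | reverse | sum

Check, running the answer program on each example:
  [-46, 20, 47, -5, 11, -37, 44, -1, 14] -> [46, -20, -47, 5, -11, 37, -44, 1, -14] -> [-47, -44, -20, -14, -11, 1, 5, 37, 46] -> [46, 37, 5, 1, -11, -14, -20, -44, -47] -> -47
  [-27, 10, -48, -42, -29, 34, 12] -> [27, -10, 48, 42, 29, -34, -12] -> [-34, -12, -10, 27, 29, 42, 48] -> [48, 42, 29, 27, -10, -12, -34] -> 90
  [-4, 31, 39, 37, -29] -> [4, -31, -39, -37, 29] -> [-39, -37, -31, 4, 29] -> [29, 4, -31, -37, -39] -> -74
  [38, 6, 24, -19, 26, -47, 18, -13, -21] -> [-38, -6, -24, 19, -26, 47, -18, 13, 21] -> [-38, -26, -24, -18, -6, 13, 19, 21, 47] -> [47, 21, 19, 13, -6, -18, -24, -26, -38] -> -12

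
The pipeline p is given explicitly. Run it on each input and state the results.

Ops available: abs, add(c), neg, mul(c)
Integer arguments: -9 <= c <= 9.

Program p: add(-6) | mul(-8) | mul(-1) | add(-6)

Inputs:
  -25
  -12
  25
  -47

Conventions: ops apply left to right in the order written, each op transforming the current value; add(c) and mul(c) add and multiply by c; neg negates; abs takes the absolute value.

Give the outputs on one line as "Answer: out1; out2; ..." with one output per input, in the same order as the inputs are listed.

Execution, op by op:
  -25 -> -31 -> 248 -> -248 -> -254
  -12 -> -18 -> 144 -> -144 -> -150
  25 -> 19 -> -152 -> 152 -> 146
  -47 -> -53 -> 424 -> -424 -> -430

-254; -150; 146; -430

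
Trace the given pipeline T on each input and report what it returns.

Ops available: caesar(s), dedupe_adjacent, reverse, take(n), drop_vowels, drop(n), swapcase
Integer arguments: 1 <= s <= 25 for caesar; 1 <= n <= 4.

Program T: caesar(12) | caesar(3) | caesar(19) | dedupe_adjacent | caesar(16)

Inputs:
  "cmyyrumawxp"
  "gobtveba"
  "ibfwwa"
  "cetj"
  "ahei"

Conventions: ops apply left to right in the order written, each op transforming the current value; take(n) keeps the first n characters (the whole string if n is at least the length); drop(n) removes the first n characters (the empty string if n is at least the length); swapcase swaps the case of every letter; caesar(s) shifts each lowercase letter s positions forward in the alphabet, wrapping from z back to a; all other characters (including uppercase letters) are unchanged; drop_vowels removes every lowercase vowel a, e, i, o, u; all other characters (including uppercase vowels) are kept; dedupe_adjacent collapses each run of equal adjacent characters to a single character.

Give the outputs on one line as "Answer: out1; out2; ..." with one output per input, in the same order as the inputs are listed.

"akwpskyuvn"; "emzrtczy"; "gzduy"; "acrh"; "yfcg"

Execution, op by op:
  "cmyyrumawxp" -> "oykkdgymijb" -> "rbnngjbplme" -> "kuggzcuiefx" -> "kugzcuiefx" -> "akwpskyuvn"
  "gobtveba" -> "sanfhqnm" -> "vdqiktqp" -> "owjbdmji" -> "owjbdmji" -> "emzrtczy"
  "ibfwwa" -> "unriim" -> "xqullp" -> "qjneei" -> "qjnei" -> "gzduy"
  "cetj" -> "oqfv" -> "rtiy" -> "kmbr" -> "kmbr" -> "acrh"
  "ahei" -> "mtqu" -> "pwtx" -> "ipmq" -> "ipmq" -> "yfcg"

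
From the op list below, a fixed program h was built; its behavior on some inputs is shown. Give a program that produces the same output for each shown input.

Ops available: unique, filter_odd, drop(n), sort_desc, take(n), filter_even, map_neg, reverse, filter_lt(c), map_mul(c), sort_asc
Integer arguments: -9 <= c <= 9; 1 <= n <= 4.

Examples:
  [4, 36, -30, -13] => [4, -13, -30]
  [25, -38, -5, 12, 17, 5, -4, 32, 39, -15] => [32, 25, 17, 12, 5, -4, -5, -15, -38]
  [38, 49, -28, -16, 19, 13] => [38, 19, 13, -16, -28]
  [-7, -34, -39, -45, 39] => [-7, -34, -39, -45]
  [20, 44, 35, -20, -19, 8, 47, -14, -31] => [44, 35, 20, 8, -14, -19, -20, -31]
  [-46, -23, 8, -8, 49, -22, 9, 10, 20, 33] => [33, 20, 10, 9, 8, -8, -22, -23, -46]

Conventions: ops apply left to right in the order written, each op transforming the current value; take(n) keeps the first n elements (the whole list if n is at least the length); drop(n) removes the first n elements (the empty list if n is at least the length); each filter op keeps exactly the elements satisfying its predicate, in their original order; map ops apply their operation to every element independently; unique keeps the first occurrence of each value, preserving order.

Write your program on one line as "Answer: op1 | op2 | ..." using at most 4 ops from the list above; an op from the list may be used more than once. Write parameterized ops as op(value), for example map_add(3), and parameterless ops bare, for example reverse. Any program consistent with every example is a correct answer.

sort_asc | sort_desc | drop(1)

Check, running the answer program on each example:
  [4, 36, -30, -13] -> [-30, -13, 4, 36] -> [36, 4, -13, -30] -> [4, -13, -30]
  [25, -38, -5, 12, 17, 5, -4, 32, 39, -15] -> [-38, -15, -5, -4, 5, 12, 17, 25, 32, 39] -> [39, 32, 25, 17, 12, 5, -4, -5, -15, -38] -> [32, 25, 17, 12, 5, -4, -5, -15, -38]
  [38, 49, -28, -16, 19, 13] -> [-28, -16, 13, 19, 38, 49] -> [49, 38, 19, 13, -16, -28] -> [38, 19, 13, -16, -28]
  [-7, -34, -39, -45, 39] -> [-45, -39, -34, -7, 39] -> [39, -7, -34, -39, -45] -> [-7, -34, -39, -45]
  [20, 44, 35, -20, -19, 8, 47, -14, -31] -> [-31, -20, -19, -14, 8, 20, 35, 44, 47] -> [47, 44, 35, 20, 8, -14, -19, -20, -31] -> [44, 35, 20, 8, -14, -19, -20, -31]
  [-46, -23, 8, -8, 49, -22, 9, 10, 20, 33] -> [-46, -23, -22, -8, 8, 9, 10, 20, 33, 49] -> [49, 33, 20, 10, 9, 8, -8, -22, -23, -46] -> [33, 20, 10, 9, 8, -8, -22, -23, -46]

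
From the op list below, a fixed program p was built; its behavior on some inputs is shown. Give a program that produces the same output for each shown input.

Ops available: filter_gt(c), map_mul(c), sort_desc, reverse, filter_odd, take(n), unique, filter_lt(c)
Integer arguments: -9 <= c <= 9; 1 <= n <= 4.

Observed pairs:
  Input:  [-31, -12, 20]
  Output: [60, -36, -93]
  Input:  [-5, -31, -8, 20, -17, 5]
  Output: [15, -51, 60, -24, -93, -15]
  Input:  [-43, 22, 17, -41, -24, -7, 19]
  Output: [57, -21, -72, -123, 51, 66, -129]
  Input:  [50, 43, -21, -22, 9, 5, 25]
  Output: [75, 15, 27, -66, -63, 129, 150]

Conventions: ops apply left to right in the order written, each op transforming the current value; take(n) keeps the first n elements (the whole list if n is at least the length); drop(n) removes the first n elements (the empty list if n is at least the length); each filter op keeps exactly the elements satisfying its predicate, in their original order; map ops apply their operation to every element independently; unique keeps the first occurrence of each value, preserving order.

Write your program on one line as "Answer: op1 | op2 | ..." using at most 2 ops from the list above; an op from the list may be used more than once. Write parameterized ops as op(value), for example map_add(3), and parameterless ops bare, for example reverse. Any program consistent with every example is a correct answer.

reverse | map_mul(3)

Check, running the answer program on each example:
  [-31, -12, 20] -> [20, -12, -31] -> [60, -36, -93]
  [-5, -31, -8, 20, -17, 5] -> [5, -17, 20, -8, -31, -5] -> [15, -51, 60, -24, -93, -15]
  [-43, 22, 17, -41, -24, -7, 19] -> [19, -7, -24, -41, 17, 22, -43] -> [57, -21, -72, -123, 51, 66, -129]
  [50, 43, -21, -22, 9, 5, 25] -> [25, 5, 9, -22, -21, 43, 50] -> [75, 15, 27, -66, -63, 129, 150]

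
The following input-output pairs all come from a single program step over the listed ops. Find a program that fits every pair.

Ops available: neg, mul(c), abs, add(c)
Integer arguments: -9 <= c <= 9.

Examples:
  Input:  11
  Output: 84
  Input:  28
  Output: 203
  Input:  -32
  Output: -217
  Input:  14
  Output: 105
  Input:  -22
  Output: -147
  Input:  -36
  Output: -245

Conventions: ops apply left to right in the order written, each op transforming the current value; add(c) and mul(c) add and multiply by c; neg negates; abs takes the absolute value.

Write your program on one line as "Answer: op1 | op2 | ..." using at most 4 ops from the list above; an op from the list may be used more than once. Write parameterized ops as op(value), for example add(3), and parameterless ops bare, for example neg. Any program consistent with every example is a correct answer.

mul(-7) | neg | add(7)

Check, running the answer program on each example:
  11 -> -77 -> 77 -> 84
  28 -> -196 -> 196 -> 203
  -32 -> 224 -> -224 -> -217
  14 -> -98 -> 98 -> 105
  -22 -> 154 -> -154 -> -147
  -36 -> 252 -> -252 -> -245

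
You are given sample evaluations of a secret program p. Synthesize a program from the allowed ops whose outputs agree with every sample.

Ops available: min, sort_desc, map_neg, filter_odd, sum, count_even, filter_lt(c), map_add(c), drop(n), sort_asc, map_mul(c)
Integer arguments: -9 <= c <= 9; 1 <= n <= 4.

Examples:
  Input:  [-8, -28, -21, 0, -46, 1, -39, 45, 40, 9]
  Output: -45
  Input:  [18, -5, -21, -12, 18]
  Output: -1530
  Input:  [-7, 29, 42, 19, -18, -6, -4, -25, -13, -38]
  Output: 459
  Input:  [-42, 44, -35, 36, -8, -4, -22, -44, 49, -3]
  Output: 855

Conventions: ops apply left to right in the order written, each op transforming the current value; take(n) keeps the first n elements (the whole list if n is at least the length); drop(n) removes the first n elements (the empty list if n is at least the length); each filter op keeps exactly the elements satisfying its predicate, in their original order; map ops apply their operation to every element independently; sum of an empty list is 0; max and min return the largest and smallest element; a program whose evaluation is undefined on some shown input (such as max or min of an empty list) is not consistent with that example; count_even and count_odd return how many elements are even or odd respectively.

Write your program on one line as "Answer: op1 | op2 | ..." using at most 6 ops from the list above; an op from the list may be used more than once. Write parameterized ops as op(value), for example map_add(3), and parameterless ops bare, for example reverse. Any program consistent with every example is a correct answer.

map_mul(7) | map_add(6) | filter_odd | map_mul(9) | sum

Check, running the answer program on each example:
  [-8, -28, -21, 0, -46, 1, -39, 45, 40, 9] -> [-56, -196, -147, 0, -322, 7, -273, 315, 280, 63] -> [-50, -190, -141, 6, -316, 13, -267, 321, 286, 69] -> [-141, 13, -267, 321, 69] -> [-1269, 117, -2403, 2889, 621] -> -45
  [18, -5, -21, -12, 18] -> [126, -35, -147, -84, 126] -> [132, -29, -141, -78, 132] -> [-29, -141] -> [-261, -1269] -> -1530
  [-7, 29, 42, 19, -18, -6, -4, -25, -13, -38] -> [-49, 203, 294, 133, -126, -42, -28, -175, -91, -266] -> [-43, 209, 300, 139, -120, -36, -22, -169, -85, -260] -> [-43, 209, 139, -169, -85] -> [-387, 1881, 1251, -1521, -765] -> 459
  [-42, 44, -35, 36, -8, -4, -22, -44, 49, -3] -> [-294, 308, -245, 252, -56, -28, -154, -308, 343, -21] -> [-288, 314, -239, 258, -50, -22, -148, -302, 349, -15] -> [-239, 349, -15] -> [-2151, 3141, -135] -> 855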